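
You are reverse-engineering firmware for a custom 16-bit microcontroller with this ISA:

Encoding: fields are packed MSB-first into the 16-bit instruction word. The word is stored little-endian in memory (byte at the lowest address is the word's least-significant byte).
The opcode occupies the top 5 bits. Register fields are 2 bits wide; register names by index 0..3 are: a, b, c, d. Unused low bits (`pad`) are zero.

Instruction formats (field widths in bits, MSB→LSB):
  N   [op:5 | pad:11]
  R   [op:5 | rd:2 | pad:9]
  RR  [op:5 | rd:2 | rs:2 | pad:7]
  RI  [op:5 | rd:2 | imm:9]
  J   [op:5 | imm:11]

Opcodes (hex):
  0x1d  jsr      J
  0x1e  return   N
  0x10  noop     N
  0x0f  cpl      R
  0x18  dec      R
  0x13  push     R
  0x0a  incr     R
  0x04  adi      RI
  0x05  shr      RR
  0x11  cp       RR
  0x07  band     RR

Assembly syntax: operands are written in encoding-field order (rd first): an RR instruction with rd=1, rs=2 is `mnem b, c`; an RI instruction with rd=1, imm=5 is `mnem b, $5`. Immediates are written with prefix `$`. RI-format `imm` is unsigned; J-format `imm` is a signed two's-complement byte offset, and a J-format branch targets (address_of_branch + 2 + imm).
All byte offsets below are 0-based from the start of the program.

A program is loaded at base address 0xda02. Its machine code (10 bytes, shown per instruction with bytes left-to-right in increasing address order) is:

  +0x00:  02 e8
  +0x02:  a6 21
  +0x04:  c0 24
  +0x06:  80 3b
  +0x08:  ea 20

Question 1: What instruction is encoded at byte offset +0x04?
adi c, $192

@+04  little-endian(c0 24) = 0x24c0
  op=0x24c0>>11=0x4 ⇒ adi (RI)
  rd@[10:9]=0x2 ⇒ c
  imm@[8:0]=0xc0 ⇒ $192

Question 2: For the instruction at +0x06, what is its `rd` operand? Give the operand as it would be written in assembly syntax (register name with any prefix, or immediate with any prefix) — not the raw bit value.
off 0x06: read 80 3b as little → 0x3b80
  opcode bits[15:11]=0x7: band/RR
  rd: (w>>9)&0x3=0x1 → b
  rs: (w>>7)&0x3=0x3 → d

b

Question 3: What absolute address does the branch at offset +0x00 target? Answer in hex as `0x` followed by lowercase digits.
[00] 02 e8 → 0xe802
  top 5b → 0x1d → jsr [J]
  imm@[10:0]=0x2 ⇒ $2
  target = base 0xda02 + off 0x00 + 2 + imm 2 = 0xda06

0xda06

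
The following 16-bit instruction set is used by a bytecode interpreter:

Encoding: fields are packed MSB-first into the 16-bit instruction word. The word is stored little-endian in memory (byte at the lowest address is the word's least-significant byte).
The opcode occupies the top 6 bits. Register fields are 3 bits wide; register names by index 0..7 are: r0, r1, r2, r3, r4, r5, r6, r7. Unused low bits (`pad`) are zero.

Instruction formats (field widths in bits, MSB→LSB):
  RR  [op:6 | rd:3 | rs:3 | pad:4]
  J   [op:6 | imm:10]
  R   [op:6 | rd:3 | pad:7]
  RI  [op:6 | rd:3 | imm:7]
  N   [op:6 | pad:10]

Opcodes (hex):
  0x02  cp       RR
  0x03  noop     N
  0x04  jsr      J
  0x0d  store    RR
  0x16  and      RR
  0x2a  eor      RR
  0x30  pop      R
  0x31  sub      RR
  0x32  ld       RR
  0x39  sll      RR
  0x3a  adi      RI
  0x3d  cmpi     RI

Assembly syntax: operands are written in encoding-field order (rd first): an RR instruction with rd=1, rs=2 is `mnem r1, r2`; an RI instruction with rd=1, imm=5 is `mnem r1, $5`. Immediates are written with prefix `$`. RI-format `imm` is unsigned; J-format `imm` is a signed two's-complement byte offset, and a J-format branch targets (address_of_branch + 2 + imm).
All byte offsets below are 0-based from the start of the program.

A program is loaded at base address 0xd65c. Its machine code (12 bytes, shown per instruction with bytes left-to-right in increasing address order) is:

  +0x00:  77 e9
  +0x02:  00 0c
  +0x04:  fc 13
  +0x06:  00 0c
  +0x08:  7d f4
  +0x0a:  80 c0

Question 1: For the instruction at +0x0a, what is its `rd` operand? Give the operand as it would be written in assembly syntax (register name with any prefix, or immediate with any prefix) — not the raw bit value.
off 0x0a: read 80 c0 as little → 0xc080
  top 6b → 0x30 → pop [R]
  rd: (w>>7)&0x7=0x1 → r1

r1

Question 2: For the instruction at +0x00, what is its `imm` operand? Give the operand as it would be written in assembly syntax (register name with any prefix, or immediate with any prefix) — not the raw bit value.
$119

[00] 77 e9 → 0xe977
  top 6b → 0x3a → adi [RI]
  [9:7] rd=2 = r2
  [6:0] imm=119 = $119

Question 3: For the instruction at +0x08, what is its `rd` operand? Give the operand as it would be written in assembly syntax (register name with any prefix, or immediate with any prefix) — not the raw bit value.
[08] 7d f4 → 0xf47d
  op=0xf47d>>10=0x3d ⇒ cmpi (RI)
  [9:7] rd=0 = r0
  [6:0] imm=125 = $125

r0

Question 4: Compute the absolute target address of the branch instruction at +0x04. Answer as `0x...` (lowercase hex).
[04] fc 13 → 0x13fc
  op=0x13fc>>10=0x4 ⇒ jsr (J)
  imm@[9:0]=0x3fc (s10→-4) ⇒ $-4
  target = base 0xd65c + off 0x04 + 2 + imm -4 = 0xd65e

0xd65e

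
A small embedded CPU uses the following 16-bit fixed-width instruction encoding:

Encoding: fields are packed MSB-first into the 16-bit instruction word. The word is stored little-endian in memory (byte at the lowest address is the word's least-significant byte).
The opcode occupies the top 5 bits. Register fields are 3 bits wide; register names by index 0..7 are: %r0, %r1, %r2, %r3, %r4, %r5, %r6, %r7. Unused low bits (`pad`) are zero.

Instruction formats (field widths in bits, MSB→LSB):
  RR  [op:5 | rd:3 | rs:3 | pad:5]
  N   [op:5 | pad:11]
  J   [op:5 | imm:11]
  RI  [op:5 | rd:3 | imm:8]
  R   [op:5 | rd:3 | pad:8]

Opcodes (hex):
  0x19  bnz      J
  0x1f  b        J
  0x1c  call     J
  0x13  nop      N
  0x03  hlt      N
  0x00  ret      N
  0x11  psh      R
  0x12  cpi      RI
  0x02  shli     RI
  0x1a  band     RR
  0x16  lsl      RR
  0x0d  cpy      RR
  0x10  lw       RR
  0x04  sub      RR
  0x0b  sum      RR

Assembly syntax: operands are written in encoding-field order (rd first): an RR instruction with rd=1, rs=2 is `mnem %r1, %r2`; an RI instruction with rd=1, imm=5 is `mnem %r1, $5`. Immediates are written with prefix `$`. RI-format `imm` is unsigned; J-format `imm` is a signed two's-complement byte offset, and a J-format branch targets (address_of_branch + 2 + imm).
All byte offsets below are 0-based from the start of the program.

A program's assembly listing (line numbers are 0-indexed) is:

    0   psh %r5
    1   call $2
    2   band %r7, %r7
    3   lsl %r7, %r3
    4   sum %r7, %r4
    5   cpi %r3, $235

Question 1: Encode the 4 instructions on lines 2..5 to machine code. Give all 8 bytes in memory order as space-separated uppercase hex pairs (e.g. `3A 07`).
E0 D7 60 B7 80 5F EB 93

L2: band op=0x1a:5|rd=7:3|rs=7:3|pad=0:5 ⇒ 0xd7e0 ⇒ little e0 d7
L3: lsl op=0x16:5|rd=7:3|rs=3:3|pad=0:5 ⇒ 0xb760 ⇒ little 60 b7
L4: sum op=0xb:5|rd=7:3|rs=4:3|pad=0:5 ⇒ 0x5f80 ⇒ little 80 5f
L5: cpi op=0x12:5|rd=3:3|imm=235:8 ⇒ 0x93eb ⇒ little eb 93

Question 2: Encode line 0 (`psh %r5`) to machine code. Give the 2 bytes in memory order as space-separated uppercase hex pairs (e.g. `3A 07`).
L0: psh op=0x11:5|rd=5:3|pad=0:8 ⇒ 0x8d00 ⇒ little 00 8d

00 8D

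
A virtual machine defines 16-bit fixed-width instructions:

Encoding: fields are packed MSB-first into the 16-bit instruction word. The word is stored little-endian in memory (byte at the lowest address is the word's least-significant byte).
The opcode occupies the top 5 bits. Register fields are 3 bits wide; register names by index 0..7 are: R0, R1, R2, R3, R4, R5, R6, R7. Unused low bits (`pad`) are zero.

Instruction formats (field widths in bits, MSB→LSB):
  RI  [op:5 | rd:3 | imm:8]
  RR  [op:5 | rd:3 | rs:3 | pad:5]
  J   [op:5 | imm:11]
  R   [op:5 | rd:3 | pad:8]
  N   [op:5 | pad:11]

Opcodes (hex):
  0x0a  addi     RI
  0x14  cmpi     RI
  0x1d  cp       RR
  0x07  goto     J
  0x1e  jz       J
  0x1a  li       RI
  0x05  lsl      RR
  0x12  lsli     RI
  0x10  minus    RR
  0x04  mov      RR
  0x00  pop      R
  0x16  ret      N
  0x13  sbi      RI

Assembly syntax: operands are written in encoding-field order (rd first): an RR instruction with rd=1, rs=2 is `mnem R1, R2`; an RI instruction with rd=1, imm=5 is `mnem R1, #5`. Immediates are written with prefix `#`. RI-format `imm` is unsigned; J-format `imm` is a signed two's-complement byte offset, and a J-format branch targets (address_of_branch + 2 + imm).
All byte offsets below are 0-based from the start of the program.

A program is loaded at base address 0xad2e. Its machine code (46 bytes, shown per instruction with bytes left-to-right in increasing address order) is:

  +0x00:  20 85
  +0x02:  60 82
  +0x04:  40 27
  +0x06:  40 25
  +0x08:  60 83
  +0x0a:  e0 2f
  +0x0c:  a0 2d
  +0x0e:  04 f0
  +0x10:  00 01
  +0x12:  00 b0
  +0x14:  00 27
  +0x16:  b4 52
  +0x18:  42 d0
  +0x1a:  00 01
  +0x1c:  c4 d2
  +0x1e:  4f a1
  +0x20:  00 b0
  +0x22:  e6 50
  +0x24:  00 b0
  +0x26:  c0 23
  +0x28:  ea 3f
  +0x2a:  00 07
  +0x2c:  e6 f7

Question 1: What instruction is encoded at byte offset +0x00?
+0x00: 20 85 ⇒ word 0x8520 (little)
  op=0x8520>>11=0x10 ⇒ minus (RR)
  [10:8] rd=5 = R5
  [7:5] rs=1 = R1

minus R5, R1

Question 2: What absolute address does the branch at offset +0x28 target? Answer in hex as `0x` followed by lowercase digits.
+0x28: ea 3f ⇒ word 0x3fea (little)
  op=0x3fea>>11=0x7 ⇒ goto (J)
  imm@[10:0]=0x7ea (s11→-22) ⇒ #-22
  target = base 0xad2e + off 0x28 + 2 + imm -22 = 0xad42

0xad42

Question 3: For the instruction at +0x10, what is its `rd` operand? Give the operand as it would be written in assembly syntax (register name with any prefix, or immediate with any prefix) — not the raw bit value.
+0x10: 00 01 ⇒ word 0x0100 (little)
  opcode bits[15:11]=0x0: pop/R
  rd: (w>>8)&0x7=0x1 → R1

R1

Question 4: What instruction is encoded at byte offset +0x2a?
pop R7

off 0x2a: read 00 07 as little → 0x0700
  op=0x0700>>11=0x0 ⇒ pop (R)
  rd: (w>>8)&0x7=0x7 → R7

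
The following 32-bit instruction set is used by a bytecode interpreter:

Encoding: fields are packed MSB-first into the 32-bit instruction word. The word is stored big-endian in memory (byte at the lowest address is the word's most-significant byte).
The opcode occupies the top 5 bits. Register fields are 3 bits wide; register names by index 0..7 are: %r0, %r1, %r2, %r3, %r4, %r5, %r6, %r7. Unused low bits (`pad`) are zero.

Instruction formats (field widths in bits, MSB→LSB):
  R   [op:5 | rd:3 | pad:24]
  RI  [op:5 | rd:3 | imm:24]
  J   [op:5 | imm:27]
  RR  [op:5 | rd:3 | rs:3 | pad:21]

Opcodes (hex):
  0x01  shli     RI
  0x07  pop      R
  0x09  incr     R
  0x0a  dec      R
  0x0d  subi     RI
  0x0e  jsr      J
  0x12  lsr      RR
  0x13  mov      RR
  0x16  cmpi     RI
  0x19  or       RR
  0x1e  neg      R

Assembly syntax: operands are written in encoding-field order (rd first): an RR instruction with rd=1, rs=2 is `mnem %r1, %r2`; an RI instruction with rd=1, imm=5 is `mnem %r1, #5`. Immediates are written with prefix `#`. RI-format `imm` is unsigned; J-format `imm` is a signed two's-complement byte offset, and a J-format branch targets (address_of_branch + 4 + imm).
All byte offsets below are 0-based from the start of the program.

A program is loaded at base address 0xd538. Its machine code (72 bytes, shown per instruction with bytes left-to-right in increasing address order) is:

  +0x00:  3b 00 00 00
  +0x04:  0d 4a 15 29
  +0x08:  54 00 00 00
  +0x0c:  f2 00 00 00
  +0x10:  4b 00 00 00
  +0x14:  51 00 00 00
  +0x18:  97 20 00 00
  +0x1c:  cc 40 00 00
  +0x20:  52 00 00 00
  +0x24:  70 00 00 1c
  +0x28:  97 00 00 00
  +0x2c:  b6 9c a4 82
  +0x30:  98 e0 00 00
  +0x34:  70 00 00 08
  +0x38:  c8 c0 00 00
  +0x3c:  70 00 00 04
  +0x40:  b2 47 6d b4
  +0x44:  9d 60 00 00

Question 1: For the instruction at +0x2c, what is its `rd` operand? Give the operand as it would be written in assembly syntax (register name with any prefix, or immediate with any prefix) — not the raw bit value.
+0x2c: b6 9c a4 82 ⇒ word 0xb69ca482 (big)
  opcode bits[31:27]=0x16: cmpi/RI
  rd: (w>>24)&0x7=0x6 → %r6
  imm: (w>>0)&0xffffff=0x9ca482 → #10265730

%r6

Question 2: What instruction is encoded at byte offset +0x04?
shli %r5, #4855081

[04] 0d 4a 15 29 → 0x0d4a1529
  top 5b → 0x1 → shli [RI]
  rd@[26:24]=0x5 ⇒ %r5
  imm@[23:0]=0x4a1529 ⇒ #4855081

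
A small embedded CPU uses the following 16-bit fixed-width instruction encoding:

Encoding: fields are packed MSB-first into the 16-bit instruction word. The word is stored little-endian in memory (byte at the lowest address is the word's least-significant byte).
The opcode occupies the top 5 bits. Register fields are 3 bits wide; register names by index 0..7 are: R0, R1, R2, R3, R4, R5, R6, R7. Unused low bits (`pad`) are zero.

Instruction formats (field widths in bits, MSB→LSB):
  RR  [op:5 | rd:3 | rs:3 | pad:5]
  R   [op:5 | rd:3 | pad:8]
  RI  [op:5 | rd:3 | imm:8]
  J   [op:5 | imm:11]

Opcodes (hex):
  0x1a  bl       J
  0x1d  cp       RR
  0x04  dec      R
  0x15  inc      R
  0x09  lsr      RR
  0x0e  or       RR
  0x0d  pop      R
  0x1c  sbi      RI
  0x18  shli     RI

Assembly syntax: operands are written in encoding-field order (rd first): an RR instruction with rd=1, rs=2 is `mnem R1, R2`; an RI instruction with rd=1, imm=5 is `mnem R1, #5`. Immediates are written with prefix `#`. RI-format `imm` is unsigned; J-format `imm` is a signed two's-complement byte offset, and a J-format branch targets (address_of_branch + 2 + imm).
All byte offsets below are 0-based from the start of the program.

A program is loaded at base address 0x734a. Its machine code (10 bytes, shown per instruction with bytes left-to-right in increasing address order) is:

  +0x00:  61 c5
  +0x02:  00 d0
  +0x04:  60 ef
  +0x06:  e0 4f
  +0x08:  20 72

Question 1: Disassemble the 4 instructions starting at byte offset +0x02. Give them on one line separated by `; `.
[02] 00 d0 → 0xd000
  top 5b → 0x1a → bl [J]
  imm@[10:0]=0x0 ⇒ #0
[04] 60 ef → 0xef60
  top 5b → 0x1d → cp [RR]
  rd@[10:8]=0x7 ⇒ R7
  rs@[7:5]=0x3 ⇒ R3
[06] e0 4f → 0x4fe0
  top 5b → 0x9 → lsr [RR]
  rd@[10:8]=0x7 ⇒ R7
  rs@[7:5]=0x7 ⇒ R7
[08] 20 72 → 0x7220
  top 5b → 0xe → or [RR]
  rd@[10:8]=0x2 ⇒ R2
  rs@[7:5]=0x1 ⇒ R1

bl #0; cp R7, R3; lsr R7, R7; or R2, R1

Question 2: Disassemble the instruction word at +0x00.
shli R5, #97

off 0x00: read 61 c5 as little → 0xc561
  opcode bits[15:11]=0x18: shli/RI
  [10:8] rd=5 = R5
  [7:0] imm=97 = #97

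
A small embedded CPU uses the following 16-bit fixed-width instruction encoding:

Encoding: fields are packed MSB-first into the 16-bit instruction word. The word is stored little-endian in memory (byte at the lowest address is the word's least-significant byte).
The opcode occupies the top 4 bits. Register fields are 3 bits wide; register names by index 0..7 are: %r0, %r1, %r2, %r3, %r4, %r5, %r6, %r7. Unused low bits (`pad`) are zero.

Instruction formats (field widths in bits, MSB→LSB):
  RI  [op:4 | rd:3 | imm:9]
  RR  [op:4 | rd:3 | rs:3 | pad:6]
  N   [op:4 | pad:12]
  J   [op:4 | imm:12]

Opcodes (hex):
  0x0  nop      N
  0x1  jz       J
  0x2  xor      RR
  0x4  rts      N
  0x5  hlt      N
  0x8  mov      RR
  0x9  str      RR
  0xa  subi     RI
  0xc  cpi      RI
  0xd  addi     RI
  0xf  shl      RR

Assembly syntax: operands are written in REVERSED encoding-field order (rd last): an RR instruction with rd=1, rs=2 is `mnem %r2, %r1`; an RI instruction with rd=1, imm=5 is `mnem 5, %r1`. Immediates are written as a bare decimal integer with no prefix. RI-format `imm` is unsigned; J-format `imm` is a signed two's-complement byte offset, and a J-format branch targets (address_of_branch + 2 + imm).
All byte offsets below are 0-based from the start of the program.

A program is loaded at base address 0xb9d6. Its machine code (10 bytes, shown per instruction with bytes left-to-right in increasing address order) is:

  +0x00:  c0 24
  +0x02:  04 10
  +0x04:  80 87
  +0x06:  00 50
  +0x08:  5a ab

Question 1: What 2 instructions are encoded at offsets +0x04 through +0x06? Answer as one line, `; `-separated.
mov %r6, %r3; hlt

off 0x04: read 80 87 as little → 0x8780
  op=0x8780>>12=0x8 ⇒ mov (RR)
  rd: (w>>9)&0x7=0x3 → %r3
  rs: (w>>6)&0x7=0x6 → %r6
off 0x06: read 00 50 as little → 0x5000
  op=0x5000>>12=0x5 ⇒ hlt (N)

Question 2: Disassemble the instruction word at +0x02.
@+02  little-endian(04 10) = 0x1004
  opcode bits[15:12]=0x1: jz/J
  imm: (w>>0)&0xfff=0x4 → 4

jz 4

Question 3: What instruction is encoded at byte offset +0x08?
subi 346, %r5

@+08  little-endian(5a ab) = 0xab5a
  op=0xab5a>>12=0xa ⇒ subi (RI)
  [11:9] rd=5 = %r5
  [8:0] imm=346 = 346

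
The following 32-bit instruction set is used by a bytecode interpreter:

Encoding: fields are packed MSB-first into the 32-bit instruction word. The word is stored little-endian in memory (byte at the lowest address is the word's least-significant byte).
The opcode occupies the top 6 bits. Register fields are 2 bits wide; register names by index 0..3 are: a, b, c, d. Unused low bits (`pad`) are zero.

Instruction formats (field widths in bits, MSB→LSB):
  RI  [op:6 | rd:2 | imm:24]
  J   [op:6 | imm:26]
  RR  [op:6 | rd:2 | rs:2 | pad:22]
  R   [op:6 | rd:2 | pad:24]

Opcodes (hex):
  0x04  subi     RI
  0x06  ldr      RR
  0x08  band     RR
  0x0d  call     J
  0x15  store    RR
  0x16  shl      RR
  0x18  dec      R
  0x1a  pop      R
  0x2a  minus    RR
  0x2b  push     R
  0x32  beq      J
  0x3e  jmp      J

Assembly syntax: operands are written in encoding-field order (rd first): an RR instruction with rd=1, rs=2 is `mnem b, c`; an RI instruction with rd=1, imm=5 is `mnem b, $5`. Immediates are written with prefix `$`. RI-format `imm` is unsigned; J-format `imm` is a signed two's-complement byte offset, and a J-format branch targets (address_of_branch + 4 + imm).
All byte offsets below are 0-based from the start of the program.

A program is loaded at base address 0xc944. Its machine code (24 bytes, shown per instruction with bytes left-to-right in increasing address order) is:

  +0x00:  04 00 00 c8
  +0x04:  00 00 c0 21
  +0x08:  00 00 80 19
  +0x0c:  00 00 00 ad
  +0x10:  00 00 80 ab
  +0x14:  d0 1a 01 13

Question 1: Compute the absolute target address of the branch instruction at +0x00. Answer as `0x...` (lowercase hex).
off 0x00: read 04 00 00 c8 as little → 0xc8000004
  top 6b → 0x32 → beq [J]
  imm: (w>>0)&0x3ffffff=0x4 → $4
  target = base 0xc944 + off 0x00 + 4 + imm 4 = 0xc94c

0xc94c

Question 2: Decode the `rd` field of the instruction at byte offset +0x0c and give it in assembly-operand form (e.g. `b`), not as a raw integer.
b

+0x0c: 00 00 00 ad ⇒ word 0xad000000 (little)
  opcode bits[31:26]=0x2b: push/R
  rd@[25:24]=0x1 ⇒ b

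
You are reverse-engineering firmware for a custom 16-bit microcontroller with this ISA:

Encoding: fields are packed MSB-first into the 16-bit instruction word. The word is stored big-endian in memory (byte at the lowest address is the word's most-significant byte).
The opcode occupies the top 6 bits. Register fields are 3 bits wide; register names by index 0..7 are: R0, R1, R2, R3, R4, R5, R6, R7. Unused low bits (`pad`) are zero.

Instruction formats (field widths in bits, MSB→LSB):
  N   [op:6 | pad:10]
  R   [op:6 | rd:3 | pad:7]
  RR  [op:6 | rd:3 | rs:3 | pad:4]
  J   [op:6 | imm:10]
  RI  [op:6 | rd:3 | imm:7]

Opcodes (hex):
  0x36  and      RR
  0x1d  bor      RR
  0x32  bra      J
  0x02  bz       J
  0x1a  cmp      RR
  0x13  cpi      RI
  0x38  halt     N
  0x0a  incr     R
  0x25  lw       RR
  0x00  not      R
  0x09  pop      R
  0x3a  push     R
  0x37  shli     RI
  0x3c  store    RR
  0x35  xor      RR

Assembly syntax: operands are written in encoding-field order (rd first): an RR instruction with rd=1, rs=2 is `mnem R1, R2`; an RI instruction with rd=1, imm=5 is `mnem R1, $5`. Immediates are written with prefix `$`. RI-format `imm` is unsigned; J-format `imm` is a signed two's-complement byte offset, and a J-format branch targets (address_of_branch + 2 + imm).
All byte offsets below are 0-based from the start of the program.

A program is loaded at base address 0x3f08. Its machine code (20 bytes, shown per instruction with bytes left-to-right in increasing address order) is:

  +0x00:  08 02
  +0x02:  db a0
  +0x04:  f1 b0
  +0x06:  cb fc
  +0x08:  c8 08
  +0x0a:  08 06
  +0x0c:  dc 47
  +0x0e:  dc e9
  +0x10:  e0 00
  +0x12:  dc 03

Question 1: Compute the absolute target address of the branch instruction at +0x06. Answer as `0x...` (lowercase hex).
off 0x06: read cb fc as big → 0xcbfc
  opcode bits[15:10]=0x32: bra/J
  [9:0] imm=1020 (s10→-4) = $-4
  target = base 0x3f08 + off 0x06 + 2 + imm -4 = 0x3f0c

0x3f0c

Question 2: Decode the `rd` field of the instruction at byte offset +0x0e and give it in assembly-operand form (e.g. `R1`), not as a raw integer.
R1

+0x0e: dc e9 ⇒ word 0xdce9 (big)
  op=0xdce9>>10=0x37 ⇒ shli (RI)
  rd@[9:7]=0x1 ⇒ R1
  imm@[6:0]=0x69 ⇒ $105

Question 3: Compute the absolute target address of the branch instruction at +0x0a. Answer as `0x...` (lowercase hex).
0x3f1a

+0x0a: 08 06 ⇒ word 0x0806 (big)
  top 6b → 0x2 → bz [J]
  imm@[9:0]=0x6 ⇒ $6
  target = base 0x3f08 + off 0x0a + 2 + imm 6 = 0x3f1a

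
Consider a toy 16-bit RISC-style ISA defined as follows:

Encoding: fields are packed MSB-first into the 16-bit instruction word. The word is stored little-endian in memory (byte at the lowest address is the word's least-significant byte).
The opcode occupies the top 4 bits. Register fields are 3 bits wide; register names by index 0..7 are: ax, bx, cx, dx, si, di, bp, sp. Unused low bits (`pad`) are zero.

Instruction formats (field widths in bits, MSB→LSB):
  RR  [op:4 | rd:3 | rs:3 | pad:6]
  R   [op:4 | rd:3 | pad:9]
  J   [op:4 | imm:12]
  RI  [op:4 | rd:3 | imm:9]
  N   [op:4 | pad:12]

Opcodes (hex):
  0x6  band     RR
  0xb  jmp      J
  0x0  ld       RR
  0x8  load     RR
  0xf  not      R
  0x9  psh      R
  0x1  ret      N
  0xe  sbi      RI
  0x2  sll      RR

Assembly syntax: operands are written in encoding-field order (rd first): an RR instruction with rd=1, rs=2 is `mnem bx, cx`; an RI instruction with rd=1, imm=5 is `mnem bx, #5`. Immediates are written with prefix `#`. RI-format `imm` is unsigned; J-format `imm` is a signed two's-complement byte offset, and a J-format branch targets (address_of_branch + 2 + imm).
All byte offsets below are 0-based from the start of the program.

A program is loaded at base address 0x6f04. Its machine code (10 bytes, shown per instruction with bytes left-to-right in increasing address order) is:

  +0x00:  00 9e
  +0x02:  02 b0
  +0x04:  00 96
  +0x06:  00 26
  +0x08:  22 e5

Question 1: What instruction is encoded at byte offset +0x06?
sll dx, ax

[06] 00 26 → 0x2600
  top 4b → 0x2 → sll [RR]
  [11:9] rd=3 = dx
  [8:6] rs=0 = ax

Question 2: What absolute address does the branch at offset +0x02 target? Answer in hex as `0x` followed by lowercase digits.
+0x02: 02 b0 ⇒ word 0xb002 (little)
  op=0xb002>>12=0xb ⇒ jmp (J)
  imm: (w>>0)&0xfff=0x2 → #2
  target = base 0x6f04 + off 0x02 + 2 + imm 2 = 0x6f0a

0x6f0a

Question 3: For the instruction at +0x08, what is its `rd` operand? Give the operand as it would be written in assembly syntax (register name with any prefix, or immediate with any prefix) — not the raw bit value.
[08] 22 e5 → 0xe522
  top 4b → 0xe → sbi [RI]
  rd@[11:9]=0x2 ⇒ cx
  imm@[8:0]=0x122 ⇒ #290

cx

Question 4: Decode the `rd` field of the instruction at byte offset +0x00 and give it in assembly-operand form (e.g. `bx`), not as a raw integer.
sp

off 0x00: read 00 9e as little → 0x9e00
  top 4b → 0x9 → psh [R]
  rd: (w>>9)&0x7=0x7 → sp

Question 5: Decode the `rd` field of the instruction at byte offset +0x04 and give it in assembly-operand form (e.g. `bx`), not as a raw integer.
[04] 00 96 → 0x9600
  opcode bits[15:12]=0x9: psh/R
  rd: (w>>9)&0x7=0x3 → dx

dx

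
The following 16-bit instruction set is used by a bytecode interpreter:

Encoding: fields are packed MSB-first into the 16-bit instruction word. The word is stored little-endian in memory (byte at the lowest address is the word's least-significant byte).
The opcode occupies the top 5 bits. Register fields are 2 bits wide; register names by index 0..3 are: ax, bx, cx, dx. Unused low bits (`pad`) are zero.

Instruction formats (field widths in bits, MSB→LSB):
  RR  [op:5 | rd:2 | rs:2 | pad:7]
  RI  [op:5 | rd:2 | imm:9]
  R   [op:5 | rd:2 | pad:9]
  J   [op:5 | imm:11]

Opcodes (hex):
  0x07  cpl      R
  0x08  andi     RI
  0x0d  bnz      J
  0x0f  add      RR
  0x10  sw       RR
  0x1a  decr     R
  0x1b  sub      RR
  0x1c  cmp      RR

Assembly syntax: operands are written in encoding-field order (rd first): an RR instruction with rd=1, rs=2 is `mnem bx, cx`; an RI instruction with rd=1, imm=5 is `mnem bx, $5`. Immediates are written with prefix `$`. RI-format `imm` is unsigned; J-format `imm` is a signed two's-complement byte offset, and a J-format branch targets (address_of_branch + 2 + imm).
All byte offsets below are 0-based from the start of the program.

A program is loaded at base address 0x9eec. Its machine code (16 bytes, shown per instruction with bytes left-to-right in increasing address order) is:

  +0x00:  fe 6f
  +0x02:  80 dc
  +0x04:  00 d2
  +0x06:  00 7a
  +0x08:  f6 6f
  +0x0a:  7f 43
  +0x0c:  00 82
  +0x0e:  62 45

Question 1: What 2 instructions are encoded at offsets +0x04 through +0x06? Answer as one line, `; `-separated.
+0x04: 00 d2 ⇒ word 0xd200 (little)
  op=0xd200>>11=0x1a ⇒ decr (R)
  rd: (w>>9)&0x3=0x1 → bx
+0x06: 00 7a ⇒ word 0x7a00 (little)
  op=0x7a00>>11=0xf ⇒ add (RR)
  rd: (w>>9)&0x3=0x1 → bx
  rs: (w>>7)&0x3=0x0 → ax

decr bx; add bx, ax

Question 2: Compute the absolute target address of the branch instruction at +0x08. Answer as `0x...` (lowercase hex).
off 0x08: read f6 6f as little → 0x6ff6
  op=0x6ff6>>11=0xd ⇒ bnz (J)
  imm@[10:0]=0x7f6 (s11→-10) ⇒ $-10
  target = base 0x9eec + off 0x08 + 2 + imm -10 = 0x9eec

0x9eec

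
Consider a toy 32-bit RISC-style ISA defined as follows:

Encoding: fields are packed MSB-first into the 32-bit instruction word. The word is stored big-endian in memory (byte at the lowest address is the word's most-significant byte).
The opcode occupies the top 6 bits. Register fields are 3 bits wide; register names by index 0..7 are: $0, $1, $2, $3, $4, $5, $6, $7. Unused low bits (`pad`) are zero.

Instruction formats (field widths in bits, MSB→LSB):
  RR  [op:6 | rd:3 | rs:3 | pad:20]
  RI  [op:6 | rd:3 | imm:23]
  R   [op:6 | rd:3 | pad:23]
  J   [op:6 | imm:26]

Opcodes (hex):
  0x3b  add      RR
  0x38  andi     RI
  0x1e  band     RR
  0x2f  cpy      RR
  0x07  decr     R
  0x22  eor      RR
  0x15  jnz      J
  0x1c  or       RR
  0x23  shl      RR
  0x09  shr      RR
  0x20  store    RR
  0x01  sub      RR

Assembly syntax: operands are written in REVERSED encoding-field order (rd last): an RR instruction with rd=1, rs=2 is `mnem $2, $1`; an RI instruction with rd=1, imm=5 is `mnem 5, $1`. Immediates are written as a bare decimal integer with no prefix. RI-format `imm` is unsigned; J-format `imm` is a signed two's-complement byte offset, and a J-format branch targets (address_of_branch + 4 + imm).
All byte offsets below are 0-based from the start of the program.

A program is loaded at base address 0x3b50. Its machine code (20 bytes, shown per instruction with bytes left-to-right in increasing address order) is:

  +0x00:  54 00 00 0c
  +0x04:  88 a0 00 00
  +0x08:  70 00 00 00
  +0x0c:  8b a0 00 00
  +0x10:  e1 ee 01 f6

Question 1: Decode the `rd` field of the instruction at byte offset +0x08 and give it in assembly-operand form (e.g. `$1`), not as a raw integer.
[08] 70 00 00 00 → 0x70000000
  opcode bits[31:26]=0x1c: or/RR
  [25:23] rd=0 = $0
  [22:20] rs=0 = $0

$0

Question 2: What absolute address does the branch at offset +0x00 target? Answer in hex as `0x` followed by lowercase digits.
0x3b60

@+00  big-endian(54 00 00 0c) = 0x5400000c
  opcode bits[31:26]=0x15: jnz/J
  imm: (w>>0)&0x3ffffff=0xc → 12
  target = base 0x3b50 + off 0x00 + 4 + imm 12 = 0x3b60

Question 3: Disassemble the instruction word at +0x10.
andi 7209462, $3

+0x10: e1 ee 01 f6 ⇒ word 0xe1ee01f6 (big)
  opcode bits[31:26]=0x38: andi/RI
  rd: (w>>23)&0x7=0x3 → $3
  imm: (w>>0)&0x7fffff=0x6e01f6 → 7209462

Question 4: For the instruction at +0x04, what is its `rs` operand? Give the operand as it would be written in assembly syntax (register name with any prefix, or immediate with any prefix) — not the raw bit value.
+0x04: 88 a0 00 00 ⇒ word 0x88a00000 (big)
  top 6b → 0x22 → eor [RR]
  rd@[25:23]=0x1 ⇒ $1
  rs@[22:20]=0x2 ⇒ $2

$2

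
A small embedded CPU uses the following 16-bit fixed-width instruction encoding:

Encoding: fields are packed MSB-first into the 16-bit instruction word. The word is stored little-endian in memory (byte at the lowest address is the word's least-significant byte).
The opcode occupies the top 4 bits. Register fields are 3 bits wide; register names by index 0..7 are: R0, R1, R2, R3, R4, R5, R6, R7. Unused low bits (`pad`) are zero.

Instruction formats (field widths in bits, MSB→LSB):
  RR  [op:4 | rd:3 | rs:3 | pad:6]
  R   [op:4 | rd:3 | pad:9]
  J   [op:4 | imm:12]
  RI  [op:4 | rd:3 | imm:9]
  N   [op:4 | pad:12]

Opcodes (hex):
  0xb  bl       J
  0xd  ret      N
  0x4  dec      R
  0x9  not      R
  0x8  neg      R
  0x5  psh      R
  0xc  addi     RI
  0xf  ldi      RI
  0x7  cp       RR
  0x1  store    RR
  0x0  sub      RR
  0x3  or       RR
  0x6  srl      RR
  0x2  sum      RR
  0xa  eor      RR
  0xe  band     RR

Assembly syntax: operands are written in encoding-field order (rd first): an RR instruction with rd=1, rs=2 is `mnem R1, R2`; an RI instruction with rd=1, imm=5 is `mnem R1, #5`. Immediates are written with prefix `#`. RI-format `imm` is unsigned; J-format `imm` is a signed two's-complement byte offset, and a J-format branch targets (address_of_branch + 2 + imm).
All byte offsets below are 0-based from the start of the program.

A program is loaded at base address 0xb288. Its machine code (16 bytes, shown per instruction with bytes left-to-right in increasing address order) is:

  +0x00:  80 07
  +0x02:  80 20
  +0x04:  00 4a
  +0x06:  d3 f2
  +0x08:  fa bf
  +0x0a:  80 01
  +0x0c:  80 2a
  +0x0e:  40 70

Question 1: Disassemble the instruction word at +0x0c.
sum R5, R2

+0x0c: 80 2a ⇒ word 0x2a80 (little)
  opcode bits[15:12]=0x2: sum/RR
  [11:9] rd=5 = R5
  [8:6] rs=2 = R2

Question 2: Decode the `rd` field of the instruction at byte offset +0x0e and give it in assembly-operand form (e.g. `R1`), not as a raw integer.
R0

[0e] 40 70 → 0x7040
  op=0x7040>>12=0x7 ⇒ cp (RR)
  [11:9] rd=0 = R0
  [8:6] rs=1 = R1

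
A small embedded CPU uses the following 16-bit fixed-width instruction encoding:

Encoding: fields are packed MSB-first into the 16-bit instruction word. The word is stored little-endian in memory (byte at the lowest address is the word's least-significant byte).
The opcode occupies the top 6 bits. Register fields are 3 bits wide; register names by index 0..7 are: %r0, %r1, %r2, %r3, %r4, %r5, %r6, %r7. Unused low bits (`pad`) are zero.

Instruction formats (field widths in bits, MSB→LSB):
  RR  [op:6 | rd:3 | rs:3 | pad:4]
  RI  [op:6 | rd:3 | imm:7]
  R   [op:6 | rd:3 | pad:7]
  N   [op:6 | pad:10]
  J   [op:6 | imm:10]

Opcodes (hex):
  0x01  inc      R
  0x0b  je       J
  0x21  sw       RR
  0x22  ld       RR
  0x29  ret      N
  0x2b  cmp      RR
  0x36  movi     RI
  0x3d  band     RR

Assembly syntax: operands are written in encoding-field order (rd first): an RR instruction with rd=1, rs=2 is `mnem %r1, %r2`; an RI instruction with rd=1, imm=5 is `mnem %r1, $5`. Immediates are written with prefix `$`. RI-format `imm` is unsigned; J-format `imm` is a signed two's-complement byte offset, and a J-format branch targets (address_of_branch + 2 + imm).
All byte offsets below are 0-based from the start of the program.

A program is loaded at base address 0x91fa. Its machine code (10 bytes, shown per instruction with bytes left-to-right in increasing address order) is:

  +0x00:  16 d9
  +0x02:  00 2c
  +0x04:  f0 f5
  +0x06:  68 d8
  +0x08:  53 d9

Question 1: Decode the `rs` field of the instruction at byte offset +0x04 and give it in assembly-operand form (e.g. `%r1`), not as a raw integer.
@+04  little-endian(f0 f5) = 0xf5f0
  top 6b → 0x3d → band [RR]
  rd: (w>>7)&0x7=0x3 → %r3
  rs: (w>>4)&0x7=0x7 → %r7

%r7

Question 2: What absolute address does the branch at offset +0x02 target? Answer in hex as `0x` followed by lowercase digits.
@+02  little-endian(00 2c) = 0x2c00
  op=0x2c00>>10=0xb ⇒ je (J)
  [9:0] imm=0 = $0
  target = base 0x91fa + off 0x02 + 2 + imm 0 = 0x91fe

0x91fe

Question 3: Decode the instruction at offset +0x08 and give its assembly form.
movi %r2, $83

off 0x08: read 53 d9 as little → 0xd953
  op=0xd953>>10=0x36 ⇒ movi (RI)
  rd@[9:7]=0x2 ⇒ %r2
  imm@[6:0]=0x53 ⇒ $83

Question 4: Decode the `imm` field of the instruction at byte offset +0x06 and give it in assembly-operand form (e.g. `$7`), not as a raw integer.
+0x06: 68 d8 ⇒ word 0xd868 (little)
  top 6b → 0x36 → movi [RI]
  [9:7] rd=0 = %r0
  [6:0] imm=104 = $104

$104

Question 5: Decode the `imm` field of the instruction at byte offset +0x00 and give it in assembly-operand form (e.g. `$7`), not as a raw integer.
@+00  little-endian(16 d9) = 0xd916
  top 6b → 0x36 → movi [RI]
  [9:7] rd=2 = %r2
  [6:0] imm=22 = $22

$22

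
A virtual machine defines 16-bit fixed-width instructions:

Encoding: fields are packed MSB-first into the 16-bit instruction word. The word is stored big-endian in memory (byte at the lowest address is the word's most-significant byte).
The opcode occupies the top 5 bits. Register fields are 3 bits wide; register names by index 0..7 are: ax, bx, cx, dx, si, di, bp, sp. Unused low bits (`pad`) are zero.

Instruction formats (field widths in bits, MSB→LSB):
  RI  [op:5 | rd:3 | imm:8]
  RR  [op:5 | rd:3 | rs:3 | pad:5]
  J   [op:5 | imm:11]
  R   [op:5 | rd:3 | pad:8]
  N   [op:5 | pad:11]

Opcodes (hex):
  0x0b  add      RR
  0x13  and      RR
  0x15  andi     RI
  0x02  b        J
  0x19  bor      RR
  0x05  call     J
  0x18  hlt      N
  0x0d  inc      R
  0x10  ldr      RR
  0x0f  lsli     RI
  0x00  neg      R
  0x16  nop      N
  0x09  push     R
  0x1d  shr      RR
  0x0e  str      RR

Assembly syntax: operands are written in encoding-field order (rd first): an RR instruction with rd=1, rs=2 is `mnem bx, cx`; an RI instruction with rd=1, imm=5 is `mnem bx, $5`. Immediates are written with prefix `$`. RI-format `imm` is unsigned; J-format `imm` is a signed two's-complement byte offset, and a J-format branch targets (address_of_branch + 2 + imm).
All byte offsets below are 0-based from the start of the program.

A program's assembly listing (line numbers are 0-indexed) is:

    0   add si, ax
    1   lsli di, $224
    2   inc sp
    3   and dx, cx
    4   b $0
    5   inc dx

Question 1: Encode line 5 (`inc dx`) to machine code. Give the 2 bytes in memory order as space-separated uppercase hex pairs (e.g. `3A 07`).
line 5 (inc): pack op=0xd:5|rd=3:3|pad=0:8 = 0x6b00; big→ 6b 00

6B 00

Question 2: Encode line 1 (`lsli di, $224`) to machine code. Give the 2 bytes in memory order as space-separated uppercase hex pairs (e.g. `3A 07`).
1. lsli fields op=0xf:5|rd=5:3|imm=224:8 → word 7de0h → 7d e0

7D E0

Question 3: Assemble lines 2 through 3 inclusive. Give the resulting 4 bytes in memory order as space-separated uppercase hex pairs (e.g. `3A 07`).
6F 00 9B 40

2. inc fields op=0xd:5|rd=7:3|pad=0:8 → word 6f00h → 6f 00
3. and fields op=0x13:5|rd=3:3|rs=2:3|pad=0:5 → word 9b40h → 9b 40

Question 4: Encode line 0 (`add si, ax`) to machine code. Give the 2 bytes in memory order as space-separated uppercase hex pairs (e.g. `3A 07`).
5C 00

0. add fields op=0xb:5|rd=4:3|rs=0:3|pad=0:5 → word 5c00h → 5c 00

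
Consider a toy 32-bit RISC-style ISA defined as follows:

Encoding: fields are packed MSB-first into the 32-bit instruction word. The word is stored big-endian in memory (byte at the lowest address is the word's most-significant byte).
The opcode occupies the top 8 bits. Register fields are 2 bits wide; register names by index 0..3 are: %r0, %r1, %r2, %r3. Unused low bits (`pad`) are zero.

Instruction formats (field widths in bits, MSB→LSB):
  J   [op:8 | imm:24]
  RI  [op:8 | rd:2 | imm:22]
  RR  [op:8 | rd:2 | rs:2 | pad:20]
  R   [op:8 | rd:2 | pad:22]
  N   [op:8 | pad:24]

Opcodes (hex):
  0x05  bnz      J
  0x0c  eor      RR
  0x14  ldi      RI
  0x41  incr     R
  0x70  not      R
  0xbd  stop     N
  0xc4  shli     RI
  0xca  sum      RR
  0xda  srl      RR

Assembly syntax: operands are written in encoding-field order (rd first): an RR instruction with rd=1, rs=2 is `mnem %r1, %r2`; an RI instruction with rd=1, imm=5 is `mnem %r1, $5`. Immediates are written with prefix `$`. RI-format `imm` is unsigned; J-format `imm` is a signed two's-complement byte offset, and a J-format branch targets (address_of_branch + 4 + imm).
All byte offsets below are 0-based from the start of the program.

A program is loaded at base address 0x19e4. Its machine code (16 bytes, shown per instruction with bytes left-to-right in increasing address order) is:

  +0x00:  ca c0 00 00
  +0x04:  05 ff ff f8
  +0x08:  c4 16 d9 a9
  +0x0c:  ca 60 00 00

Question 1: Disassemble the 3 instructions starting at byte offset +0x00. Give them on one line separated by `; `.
sum %r3, %r0; bnz $-8; shli %r0, $1497513

[00] ca c0 00 00 → 0xcac00000
  top 8b → 0xca → sum [RR]
  rd@[23:22]=0x3 ⇒ %r3
  rs@[21:20]=0x0 ⇒ %r0
[04] 05 ff ff f8 → 0x05fffff8
  top 8b → 0x5 → bnz [J]
  imm@[23:0]=0xfffff8 (s24→-8) ⇒ $-8
[08] c4 16 d9 a9 → 0xc416d9a9
  top 8b → 0xc4 → shli [RI]
  rd@[23:22]=0x0 ⇒ %r0
  imm@[21:0]=0x16d9a9 ⇒ $1497513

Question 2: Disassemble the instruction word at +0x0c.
@+0c  big-endian(ca 60 00 00) = 0xca600000
  op=0xca600000>>24=0xca ⇒ sum (RR)
  rd: (w>>22)&0x3=0x1 → %r1
  rs: (w>>20)&0x3=0x2 → %r2

sum %r1, %r2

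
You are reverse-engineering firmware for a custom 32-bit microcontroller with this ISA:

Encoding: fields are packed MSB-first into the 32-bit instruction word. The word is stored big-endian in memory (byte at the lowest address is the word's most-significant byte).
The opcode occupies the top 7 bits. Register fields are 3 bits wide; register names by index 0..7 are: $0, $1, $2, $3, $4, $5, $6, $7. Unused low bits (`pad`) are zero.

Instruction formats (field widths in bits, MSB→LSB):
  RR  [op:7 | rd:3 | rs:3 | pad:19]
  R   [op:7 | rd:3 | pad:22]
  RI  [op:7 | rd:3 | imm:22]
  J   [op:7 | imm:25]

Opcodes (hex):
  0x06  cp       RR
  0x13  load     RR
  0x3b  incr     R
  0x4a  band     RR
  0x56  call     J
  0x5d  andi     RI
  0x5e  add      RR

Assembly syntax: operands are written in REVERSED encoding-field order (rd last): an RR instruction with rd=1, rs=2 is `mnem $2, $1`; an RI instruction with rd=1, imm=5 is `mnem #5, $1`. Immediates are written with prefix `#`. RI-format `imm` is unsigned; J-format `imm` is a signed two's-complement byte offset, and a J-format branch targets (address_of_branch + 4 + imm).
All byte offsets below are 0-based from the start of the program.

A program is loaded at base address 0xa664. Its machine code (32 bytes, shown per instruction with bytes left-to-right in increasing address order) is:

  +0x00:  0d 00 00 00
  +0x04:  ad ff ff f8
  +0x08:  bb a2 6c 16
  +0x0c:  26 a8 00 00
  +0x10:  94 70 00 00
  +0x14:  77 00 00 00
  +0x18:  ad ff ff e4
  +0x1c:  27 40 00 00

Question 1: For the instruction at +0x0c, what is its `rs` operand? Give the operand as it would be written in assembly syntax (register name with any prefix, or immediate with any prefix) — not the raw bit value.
$5

off 0x0c: read 26 a8 00 00 as big → 0x26a80000
  top 7b → 0x13 → load [RR]
  [24:22] rd=2 = $2
  [21:19] rs=5 = $5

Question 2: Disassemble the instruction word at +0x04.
+0x04: ad ff ff f8 ⇒ word 0xadfffff8 (big)
  op=0xadfffff8>>25=0x56 ⇒ call (J)
  imm: (w>>0)&0x1ffffff=0x1fffff8 (s25→-8) → #-8

call #-8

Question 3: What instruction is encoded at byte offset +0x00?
cp $0, $4

[00] 0d 00 00 00 → 0x0d000000
  opcode bits[31:25]=0x6: cp/RR
  rd@[24:22]=0x4 ⇒ $4
  rs@[21:19]=0x0 ⇒ $0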